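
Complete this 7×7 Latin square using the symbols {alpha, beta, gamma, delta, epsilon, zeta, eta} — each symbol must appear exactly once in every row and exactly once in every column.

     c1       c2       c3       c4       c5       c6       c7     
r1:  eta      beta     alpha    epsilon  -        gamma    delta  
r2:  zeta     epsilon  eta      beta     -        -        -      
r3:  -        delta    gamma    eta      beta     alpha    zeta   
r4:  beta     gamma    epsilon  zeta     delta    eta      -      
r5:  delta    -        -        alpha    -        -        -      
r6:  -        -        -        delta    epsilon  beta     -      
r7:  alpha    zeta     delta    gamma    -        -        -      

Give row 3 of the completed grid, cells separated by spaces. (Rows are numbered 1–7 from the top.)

epsilon delta gamma eta beta alpha zeta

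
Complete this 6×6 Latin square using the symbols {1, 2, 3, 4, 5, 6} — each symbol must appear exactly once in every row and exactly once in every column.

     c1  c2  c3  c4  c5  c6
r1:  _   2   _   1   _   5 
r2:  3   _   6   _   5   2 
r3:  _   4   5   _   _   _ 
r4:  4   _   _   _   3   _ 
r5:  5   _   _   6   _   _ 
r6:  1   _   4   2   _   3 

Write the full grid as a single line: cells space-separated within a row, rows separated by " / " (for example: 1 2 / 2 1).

(r1,c1) = 6
(r1,c3) = 3
(r1,c5) = 4
(r2,c2) = 1
(r2,c4) = 4
(r3,c1) = 2
(r3,c4) = 3
(r4,c4) = 5
(r5,c2) = 3
(r6,c5) = 6
(r3,c5) = 1
(r3,c6) = 6
(r4,c2) = 6
(r4,c6) = 1
(r5,c5) = 2
(r5,c6) = 4
(r6,c2) = 5
(r4,c3) = 2
(r5,c3) = 1

6 2 3 1 4 5 / 3 1 6 4 5 2 / 2 4 5 3 1 6 / 4 6 2 5 3 1 / 5 3 1 6 2 4 / 1 5 4 2 6 3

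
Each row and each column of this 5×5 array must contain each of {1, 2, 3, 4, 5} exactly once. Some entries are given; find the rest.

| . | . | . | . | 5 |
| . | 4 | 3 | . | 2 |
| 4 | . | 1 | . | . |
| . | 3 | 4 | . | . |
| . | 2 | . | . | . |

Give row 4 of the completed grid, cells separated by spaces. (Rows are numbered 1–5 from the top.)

2 3 4 5 1

(r1,c2) = 1
(r1,c3) = 2
(r3,c2) = 5
(r3,c5) = 3
(r4,c5) = 1
(r5,c3) = 5
(r5,c5) = 4
(r1,c1) = 3
(r1,c4) = 4
(r3,c4) = 2
(r4,c4) = 5
(r5,c1) = 1
(r5,c4) = 3
(r2,c1) = 5
(r2,c4) = 1
(r4,c1) = 2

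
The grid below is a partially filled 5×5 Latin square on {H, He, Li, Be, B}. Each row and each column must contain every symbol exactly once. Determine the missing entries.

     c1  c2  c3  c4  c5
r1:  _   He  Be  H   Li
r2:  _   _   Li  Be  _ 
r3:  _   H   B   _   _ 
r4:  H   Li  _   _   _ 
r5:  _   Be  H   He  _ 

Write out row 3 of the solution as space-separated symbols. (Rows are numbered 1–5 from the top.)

Be H B Li He

At row 1, column 1: row 1 has {H,He,Li,Be}; column 1 has {H}; that leaves B.
At row 2, column 1: row 2 has {Li,Be}; column 1 has {H,B}; that leaves He.
At row 2, column 2: row 2 has {He,Li,Be}; column 2 has {H,He,Li,Be}; that leaves B.
At row 2, column 5: row 2 has {He,Li,Be,B}; column 5 has {Li}; that leaves H.
At row 3, column 4: row 3 has {H,B}; column 4 has {H,He,Be}; that leaves Li.
At row 4, column 3: row 4 has {H,Li}; column 3 has {H,Li,Be,B}; that leaves He.
At row 4, column 4: row 4 has {H,He,Li}; column 4 has {H,He,Li,Be}; that leaves B.
At row 4, column 5: row 4 has {H,He,Li,B}; column 5 has {H,Li}; that leaves Be.
At row 5, column 1: row 5 has {H,He,Be}; column 1 has {H,He,B}; that leaves Li.
At row 5, column 5: row 5 has {H,He,Li,Be}; column 5 has {H,Li,Be}; that leaves B.
At row 3, column 1: row 3 has {H,Li,B}; column 1 has {H,He,Li,B}; that leaves Be.
At row 3, column 5: row 3 has {H,Li,Be,B}; column 5 has {H,Li,Be,B}; that leaves He.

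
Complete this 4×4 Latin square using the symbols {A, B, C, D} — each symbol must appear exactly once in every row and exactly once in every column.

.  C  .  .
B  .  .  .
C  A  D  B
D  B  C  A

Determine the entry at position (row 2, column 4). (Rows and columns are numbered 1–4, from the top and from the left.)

C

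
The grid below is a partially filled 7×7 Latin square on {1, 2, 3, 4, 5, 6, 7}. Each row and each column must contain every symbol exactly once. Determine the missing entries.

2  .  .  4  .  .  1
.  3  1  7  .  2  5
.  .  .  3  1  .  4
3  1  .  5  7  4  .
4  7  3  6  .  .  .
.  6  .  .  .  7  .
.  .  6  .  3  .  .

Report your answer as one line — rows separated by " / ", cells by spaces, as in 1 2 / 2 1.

2 5 7 4 6 3 1 / 6 3 1 7 4 2 5 / 7 2 5 3 1 6 4 / 3 1 2 5 7 4 6 / 4 7 3 6 5 1 2 / 5 6 4 1 2 7 3 / 1 4 6 2 3 5 7

row 1 has {1,2,4}; column 2 has {1,3,6,7} — only 5 is left for (r1,c2).
row 1 has {1,2,4,5}; column 3 has {1,3,6} — only 7 is left for (r1,c3).
row 1 has {1,2,4,5,7}; column 5 has {1,3,7} — only 6 is left for (r1,c5).
row 1 has {1,2,4,5,6,7}; column 6 has {2,4,7} — only 3 is left for (r1,c6).
row 2 has {1,2,3,5,7}; column 1 has {2,3,4} — only 6 is left for (r2,c1).
row 2 has {1,2,3,5,6,7}; column 5 has {1,3,6,7} — only 4 is left for (r2,c5).
row 3 has {1,3,4}; column 2 has {1,3,5,6,7} — only 2 is left for (r3,c2).
row 3 has {1,2,3,4}; column 3 has {1,3,6,7} — only 5 is left for (r3,c3).
row 3 has {1,2,3,4,5}; column 6 has {2,3,4,7} — only 6 is left for (r3,c6).
row 4 has {1,3,4,5,7}; column 3 has {1,3,5,6,7} — only 2 is left for (r4,c3).
row 4 has {1,2,3,4,5,7}; column 7 has {1,4,5} — only 6 is left for (r4,c7).
row 5 has {3,4,6,7}; column 7 has {1,4,5,6} — only 2 is left for (r5,c7).
row 6 has {6,7}; column 3 has {1,2,3,5,6,7} — only 4 is left for (r6,c3).
row 6 has {4,6,7}; column 7 has {1,2,4,5,6} — only 3 is left for (r6,c7).
row 7 has {3,6}; column 2 has {1,2,3,5,6,7} — only 4 is left for (r7,c2).
row 7 has {3,4,6}; column 7 has {1,2,3,4,5,6} — only 7 is left for (r7,c7).
row 3 has {1,2,3,4,5,6}; column 1 has {2,3,4,6} — only 7 is left for (r3,c1).
row 5 has {2,3,4,6,7}; column 5 has {1,3,4,6,7} — only 5 is left for (r5,c5).
row 5 has {2,3,4,5,6,7}; column 6 has {2,3,4,6,7} — only 1 is left for (r5,c6).
row 6 has {3,4,6,7}; column 5 has {1,3,4,5,6,7} — only 2 is left for (r6,c5).
row 7 has {3,4,6,7}; column 6 has {1,2,3,4,6,7} — only 5 is left for (r7,c6).
row 6 has {2,3,4,6,7}; column 4 has {3,4,5,6,7} — only 1 is left for (r6,c4).
row 7 has {3,4,5,6,7}; column 1 has {2,3,4,6,7} — only 1 is left for (r7,c1).
row 7 has {1,3,4,5,6,7}; column 4 has {1,3,4,5,6,7} — only 2 is left for (r7,c4).
row 6 has {1,2,3,4,6,7}; column 1 has {1,2,3,4,6,7} — only 5 is left for (r6,c1).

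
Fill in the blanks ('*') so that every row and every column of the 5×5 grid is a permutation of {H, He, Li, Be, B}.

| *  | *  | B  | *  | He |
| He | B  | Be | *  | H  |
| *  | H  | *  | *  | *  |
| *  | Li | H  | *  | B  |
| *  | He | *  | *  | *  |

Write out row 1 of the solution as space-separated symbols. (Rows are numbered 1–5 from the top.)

Li Be B H He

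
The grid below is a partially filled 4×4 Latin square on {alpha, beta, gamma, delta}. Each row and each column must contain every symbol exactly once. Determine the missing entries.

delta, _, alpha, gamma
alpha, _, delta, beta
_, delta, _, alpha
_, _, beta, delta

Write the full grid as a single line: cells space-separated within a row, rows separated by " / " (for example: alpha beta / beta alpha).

(r1,c2): row 1 has {alpha,gamma,delta}; column 2 has {delta}, so it must be beta.
(r2,c2): row 2 has {alpha,beta,delta}; column 2 has {beta,delta}, so it must be gamma.
(r3,c3): row 3 has {alpha,delta}; column 3 has {alpha,beta,delta}, so it must be gamma.
(r4,c1): row 4 has {beta,delta}; column 1 has {alpha,delta}, so it must be gamma.
(r4,c2): row 4 has {beta,gamma,delta}; column 2 has {beta,gamma,delta}, so it must be alpha.
(r3,c1): row 3 has {alpha,gamma,delta}; column 1 has {alpha,gamma,delta}, so it must be beta.

delta beta alpha gamma / alpha gamma delta beta / beta delta gamma alpha / gamma alpha beta delta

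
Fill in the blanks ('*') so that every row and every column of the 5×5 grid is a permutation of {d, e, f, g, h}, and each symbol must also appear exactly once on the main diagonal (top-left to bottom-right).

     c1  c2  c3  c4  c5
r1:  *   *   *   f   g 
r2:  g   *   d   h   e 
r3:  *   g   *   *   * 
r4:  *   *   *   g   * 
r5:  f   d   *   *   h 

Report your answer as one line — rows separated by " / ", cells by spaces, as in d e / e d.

d e h f g / g f d h e / h g e d f / e h f g d / f d g e h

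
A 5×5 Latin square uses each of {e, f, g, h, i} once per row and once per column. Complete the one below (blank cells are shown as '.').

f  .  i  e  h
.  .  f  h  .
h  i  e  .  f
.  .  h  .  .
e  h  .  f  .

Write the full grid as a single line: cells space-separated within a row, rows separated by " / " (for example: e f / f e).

row 1 has {e,f,h,i}; column 2 has {h,i} — only g is left for (r1,c2).
row 2 has {f,h}; column 2 has {g,h,i} — only e is left for (r2,c2).
row 3 has {e,f,h,i}; column 4 has {e,f,h} — only g is left for (r3,c4).
row 4 has {h}; column 2 has {e,g,h,i} — only f is left for (r4,c2).
row 4 has {f,h}; column 4 has {e,f,g,h} — only i is left for (r4,c4).
row 5 has {e,f,h}; column 3 has {e,f,h,i} — only g is left for (r5,c3).
row 5 has {e,f,g,h}; column 5 has {f,h} — only i is left for (r5,c5).
row 2 has {e,f,h}; column 5 has {f,h,i} — only g is left for (r2,c5).
row 4 has {f,h,i}; column 1 has {e,f,h} — only g is left for (r4,c1).
row 4 has {f,g,h,i}; column 5 has {f,g,h,i} — only e is left for (r4,c5).
row 2 has {e,f,g,h}; column 1 has {e,f,g,h} — only i is left for (r2,c1).

f g i e h / i e f h g / h i e g f / g f h i e / e h g f i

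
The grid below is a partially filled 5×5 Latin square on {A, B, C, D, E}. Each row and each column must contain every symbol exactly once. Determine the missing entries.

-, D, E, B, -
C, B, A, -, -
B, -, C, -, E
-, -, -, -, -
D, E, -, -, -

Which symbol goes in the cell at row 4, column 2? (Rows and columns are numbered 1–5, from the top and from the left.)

(r1,c1): row 1 has {B,D,E}; column 1 has {B,C,D}, so it must be A.
(r1,c5): row 1 has {A,B,D,E}; column 5 has {E}, so it must be C.
(r2,c5): row 2 has {A,B,C}; column 5 has {C,E}, so it must be D.
(r3,c2): row 3 has {B,C,E}; column 2 has {B,D,E}, so it must be A.
(r3,c4): row 3 has {A,B,C,E}; column 4 has {B}, so it must be D.
(r4,c1): row 4 is empty so far; column 1 has {A,B,C,D}, so it must be E.
(r4,c2): row 4 has {E}; column 2 has {A,B,D,E}, so it must be C.

C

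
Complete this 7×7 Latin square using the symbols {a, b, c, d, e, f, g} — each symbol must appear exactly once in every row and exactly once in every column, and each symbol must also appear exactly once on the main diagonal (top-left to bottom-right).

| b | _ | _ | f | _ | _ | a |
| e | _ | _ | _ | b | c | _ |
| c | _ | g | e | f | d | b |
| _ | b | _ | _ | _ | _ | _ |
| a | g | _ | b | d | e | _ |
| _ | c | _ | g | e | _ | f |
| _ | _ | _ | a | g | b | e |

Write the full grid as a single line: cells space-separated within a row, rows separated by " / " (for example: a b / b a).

b e d f c g a / e f a d b c g / c a g e f d b / g b e c a f d / a g f b d e c / d c b g e a f / f d c a g b e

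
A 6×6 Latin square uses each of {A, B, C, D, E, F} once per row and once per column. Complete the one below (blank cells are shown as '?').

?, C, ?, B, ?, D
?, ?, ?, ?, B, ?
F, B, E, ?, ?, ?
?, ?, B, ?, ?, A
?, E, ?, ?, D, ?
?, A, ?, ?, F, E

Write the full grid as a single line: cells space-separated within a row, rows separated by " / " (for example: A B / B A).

A C F B E D / E D C A B F / F B E D A C / D F B E C A / C E A F D B / B A D C F E

(r3,c6) = C
(r2,c6) = F
(r3,c5) = A
(r5,c6) = B
(r1,c5) = E
(r2,c2) = D
(r3,c4) = D
(r4,c2) = F
(r4,c5) = C
(r6,c4) = C
(r1,c1) = A
(r1,c3) = F
(r4,c4) = E
(r5,c1) = C
(r5,c3) = A
(r5,c4) = F
(r6,c3) = D
(r2,c1) = E
(r2,c3) = C
(r2,c4) = A
(r4,c1) = D
(r6,c1) = B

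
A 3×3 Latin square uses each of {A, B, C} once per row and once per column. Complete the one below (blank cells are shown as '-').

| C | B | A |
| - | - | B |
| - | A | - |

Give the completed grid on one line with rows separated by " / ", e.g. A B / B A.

C B A / A C B / B A C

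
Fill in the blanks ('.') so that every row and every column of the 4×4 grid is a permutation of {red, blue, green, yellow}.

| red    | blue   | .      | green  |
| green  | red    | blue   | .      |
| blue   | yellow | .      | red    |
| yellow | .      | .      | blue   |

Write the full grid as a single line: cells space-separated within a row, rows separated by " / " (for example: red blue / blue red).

red blue yellow green / green red blue yellow / blue yellow green red / yellow green red blue

(r1,c3) = yellow
(r2,c4) = yellow
(r3,c3) = green
(r4,c2) = green
(r4,c3) = red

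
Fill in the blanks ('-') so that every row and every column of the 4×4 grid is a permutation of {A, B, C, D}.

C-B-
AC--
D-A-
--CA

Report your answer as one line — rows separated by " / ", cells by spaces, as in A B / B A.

C A B D / A C D B / D B A C / B D C A

At row 1, column 4: row 1 has {B,C}; column 4 has {A}; that leaves D.
At row 2, column 3: row 2 has {A,C}; column 3 has {A,B,C}; that leaves D.
At row 2, column 4: row 2 has {A,C,D}; column 4 has {A,D}; that leaves B.
At row 3, column 2: row 3 has {A,D}; column 2 has {C}; that leaves B.
At row 3, column 4: row 3 has {A,B,D}; column 4 has {A,B,D}; that leaves C.
At row 4, column 1: row 4 has {A,C}; column 1 has {A,C,D}; that leaves B.
At row 4, column 2: row 4 has {A,B,C}; column 2 has {B,C}; that leaves D.
At row 1, column 2: row 1 has {B,C,D}; column 2 has {B,C,D}; that leaves A.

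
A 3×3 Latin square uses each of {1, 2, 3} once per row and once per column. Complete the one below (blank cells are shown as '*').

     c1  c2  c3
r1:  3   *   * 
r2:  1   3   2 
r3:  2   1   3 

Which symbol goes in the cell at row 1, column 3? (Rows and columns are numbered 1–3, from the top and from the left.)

1

Cell (r1,c2): row 1 has {3}; column 2 has {1,3} → 2.
Cell (r1,c3): row 1 has {2,3}; column 3 has {2,3} → 1.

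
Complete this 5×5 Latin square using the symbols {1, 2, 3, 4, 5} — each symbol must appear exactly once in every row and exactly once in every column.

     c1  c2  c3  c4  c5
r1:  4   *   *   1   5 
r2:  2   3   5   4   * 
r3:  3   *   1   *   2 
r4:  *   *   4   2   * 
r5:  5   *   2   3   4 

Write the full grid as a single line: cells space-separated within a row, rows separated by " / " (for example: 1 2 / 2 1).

At row 1, column 2: row 1 has {1,4,5}; column 2 has {3}; that leaves 2.
At row 1, column 3: row 1 has {1,2,4,5}; column 3 has {1,2,4,5}; that leaves 3.
At row 2, column 5: row 2 has {2,3,4,5}; column 5 has {2,4,5}; that leaves 1.
At row 3, column 4: row 3 has {1,2,3}; column 4 has {1,2,3,4}; that leaves 5.
At row 4, column 1: row 4 has {2,4}; column 1 has {2,3,4,5}; that leaves 1.
At row 4, column 2: row 4 has {1,2,4}; column 2 has {2,3}; that leaves 5.
At row 4, column 5: row 4 has {1,2,4,5}; column 5 has {1,2,4,5}; that leaves 3.
At row 5, column 2: row 5 has {2,3,4,5}; column 2 has {2,3,5}; that leaves 1.
At row 3, column 2: row 3 has {1,2,3,5}; column 2 has {1,2,3,5}; that leaves 4.

4 2 3 1 5 / 2 3 5 4 1 / 3 4 1 5 2 / 1 5 4 2 3 / 5 1 2 3 4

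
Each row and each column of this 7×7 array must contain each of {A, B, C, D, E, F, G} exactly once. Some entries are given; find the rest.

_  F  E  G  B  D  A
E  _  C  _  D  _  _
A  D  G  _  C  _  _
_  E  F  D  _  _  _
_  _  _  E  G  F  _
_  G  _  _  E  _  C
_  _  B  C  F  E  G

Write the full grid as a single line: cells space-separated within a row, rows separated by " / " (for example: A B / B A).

Cell (r1,c1): row 1 has {A,B,D,E,F,G}; column 1 has {A,E} → C.
Cell (r3,c6): row 3 has {A,C,D,G}; column 6 has {D,E,F} → B.
Cell (r4,c5): row 4 has {D,E,F}; column 5 has {B,C,D,E,F,G} → A.
Cell (r4,c7): row 4 has {A,D,E,F}; column 7 has {A,C,G} → B.
Cell (r5,c7): row 5 has {E,F,G}; column 7 has {A,B,C,G} → D.
Cell (r6,c6): row 6 has {C,E,G}; column 6 has {B,D,E,F} → A.
Cell (r7,c1): row 7 has {B,C,E,F,G}; column 1 has {A,C,E} → D.
Cell (r7,c2): row 7 has {B,C,D,E,F,G}; column 2 has {D,E,F,G} → A.
Cell (r2,c2): row 2 has {C,D,E}; column 2 has {A,D,E,F,G} → B.
Cell (r2,c6): row 2 has {B,C,D,E}; column 6 has {A,B,D,E,F} → G.
Cell (r2,c7): row 2 has {B,C,D,E,G}; column 7 has {A,B,C,D,G} → F.
Cell (r3,c4): row 3 has {A,B,C,D,G}; column 4 has {C,D,E,G} → F.
Cell (r3,c7): row 3 has {A,B,C,D,F,G}; column 7 has {A,B,C,D,F,G} → E.
Cell (r4,c1): row 4 has {A,B,D,E,F}; column 1 has {A,C,D,E} → G.
Cell (r4,c6): row 4 has {A,B,D,E,F,G}; column 6 has {A,B,D,E,F,G} → C.
Cell (r5,c1): row 5 has {D,E,F,G}; column 1 has {A,C,D,E,G} → B.
Cell (r5,c2): row 5 has {B,D,E,F,G}; column 2 has {A,B,D,E,F,G} → C.
Cell (r5,c3): row 5 has {B,C,D,E,F,G}; column 3 has {B,C,E,F,G} → A.
Cell (r6,c1): row 6 has {A,C,E,G}; column 1 has {A,B,C,D,E,G} → F.
Cell (r6,c3): row 6 has {A,C,E,F,G}; column 3 has {A,B,C,E,F,G} → D.
Cell (r6,c4): row 6 has {A,C,D,E,F,G}; column 4 has {C,D,E,F,G} → B.
Cell (r2,c4): row 2 has {B,C,D,E,F,G}; column 4 has {B,C,D,E,F,G} → A.

C F E G B D A / E B C A D G F / A D G F C B E / G E F D A C B / B C A E G F D / F G D B E A C / D A B C F E G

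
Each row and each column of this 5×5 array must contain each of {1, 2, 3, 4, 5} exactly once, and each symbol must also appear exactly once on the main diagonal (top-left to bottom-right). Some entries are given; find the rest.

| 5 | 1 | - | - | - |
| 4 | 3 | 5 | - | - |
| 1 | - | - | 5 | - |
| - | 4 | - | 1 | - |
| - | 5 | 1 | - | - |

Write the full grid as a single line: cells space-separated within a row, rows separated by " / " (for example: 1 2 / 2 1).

Cell (r2,c4): row 2 has {3,4,5}; column 4 has {1,5} → 2.
Cell (r2,c5): row 2 has {2,3,4,5}; column 5 is empty so far → 1.
Cell (r3,c2): row 3 has {1,5}; column 2 has {1,3,4,5} → 2.
Cell (r3,c3): row 3 has {1,2,5}; column 3 has {1,5}; the diagonal has {1,3,5} → 4.
Cell (r3,c5): row 3 has {1,2,4,5}; column 5 has {1} → 3.
Cell (r5,c5): row 5 has {1,5}; column 5 has {1,3}; the diagonal has {1,3,4,5} → 2.
Cell (r1,c5): row 1 has {1,5}; column 5 has {1,2,3} → 4.
Cell (r4,c5): row 4 has {1,4}; column 5 has {1,2,3,4} → 5.
Cell (r5,c1): row 5 has {1,2,5}; column 1 has {1,4,5} → 3.
Cell (r5,c4): row 5 has {1,2,3,5}; column 4 has {1,2,5} → 4.
Cell (r1,c4): row 1 has {1,4,5}; column 4 has {1,2,4,5} → 3.
Cell (r4,c1): row 4 has {1,4,5}; column 1 has {1,3,4,5} → 2.
Cell (r4,c3): row 4 has {1,2,4,5}; column 3 has {1,4,5} → 3.
Cell (r1,c3): row 1 has {1,3,4,5}; column 3 has {1,3,4,5} → 2.

5 1 2 3 4 / 4 3 5 2 1 / 1 2 4 5 3 / 2 4 3 1 5 / 3 5 1 4 2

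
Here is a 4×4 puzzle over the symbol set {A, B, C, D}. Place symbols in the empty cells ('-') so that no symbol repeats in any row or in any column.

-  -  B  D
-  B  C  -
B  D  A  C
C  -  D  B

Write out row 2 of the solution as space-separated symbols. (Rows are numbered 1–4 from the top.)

row 1 has {B,D}; column 1 has {B,C} — only A is left for (r1,c1).
row 1 has {A,B,D}; column 2 has {B,D} — only C is left for (r1,c2).
row 2 has {B,C}; column 1 has {A,B,C} — only D is left for (r2,c1).
row 2 has {B,C,D}; column 4 has {B,C,D} — only A is left for (r2,c4).

D B C A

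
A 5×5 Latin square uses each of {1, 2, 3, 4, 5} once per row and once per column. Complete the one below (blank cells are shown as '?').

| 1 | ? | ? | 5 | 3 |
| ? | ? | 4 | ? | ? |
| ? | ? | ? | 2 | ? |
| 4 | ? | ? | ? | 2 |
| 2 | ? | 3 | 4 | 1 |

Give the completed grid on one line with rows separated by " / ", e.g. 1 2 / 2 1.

1 4 2 5 3 / 3 2 4 1 5 / 5 3 1 2 4 / 4 1 5 3 2 / 2 5 3 4 1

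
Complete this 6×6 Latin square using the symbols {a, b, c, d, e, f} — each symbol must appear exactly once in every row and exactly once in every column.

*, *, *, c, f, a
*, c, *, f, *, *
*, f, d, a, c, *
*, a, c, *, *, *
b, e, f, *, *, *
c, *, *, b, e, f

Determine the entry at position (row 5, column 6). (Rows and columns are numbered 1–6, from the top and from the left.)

c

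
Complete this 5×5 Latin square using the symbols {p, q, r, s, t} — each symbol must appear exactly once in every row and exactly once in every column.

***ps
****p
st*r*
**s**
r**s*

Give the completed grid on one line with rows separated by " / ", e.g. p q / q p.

(r3,c5) = q
(r5,c5) = t
(r3,c3) = p
(r4,c5) = r
(r5,c3) = q
(r5,c2) = p
(r4,c2) = q
(r4,c4) = t
(r1,c2) = r
(r1,c3) = t
(r2,c2) = s
(r2,c3) = r
(r2,c4) = q
(r4,c1) = p
(r1,c1) = q
(r2,c1) = t

q r t p s / t s r q p / s t p r q / p q s t r / r p q s t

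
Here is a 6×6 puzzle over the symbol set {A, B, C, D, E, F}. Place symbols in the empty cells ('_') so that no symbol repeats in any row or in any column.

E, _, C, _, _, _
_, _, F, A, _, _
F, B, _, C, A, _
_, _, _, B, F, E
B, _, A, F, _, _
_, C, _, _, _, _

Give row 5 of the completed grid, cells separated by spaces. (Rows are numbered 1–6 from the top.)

B D A F E C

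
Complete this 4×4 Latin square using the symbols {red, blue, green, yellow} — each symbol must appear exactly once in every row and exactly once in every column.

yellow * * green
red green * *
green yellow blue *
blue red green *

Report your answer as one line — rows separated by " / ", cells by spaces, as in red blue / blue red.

yellow blue red green / red green yellow blue / green yellow blue red / blue red green yellow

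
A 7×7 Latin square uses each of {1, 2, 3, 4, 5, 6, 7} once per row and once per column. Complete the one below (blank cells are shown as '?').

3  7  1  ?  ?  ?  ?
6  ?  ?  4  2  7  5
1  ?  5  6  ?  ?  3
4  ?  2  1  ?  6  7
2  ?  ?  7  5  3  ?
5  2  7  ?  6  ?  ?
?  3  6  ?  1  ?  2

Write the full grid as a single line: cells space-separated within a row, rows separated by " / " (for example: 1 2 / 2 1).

3 7 1 2 4 5 6 / 6 1 3 4 2 7 5 / 1 4 5 6 7 2 3 / 4 5 2 1 3 6 7 / 2 6 4 7 5 3 1 / 5 2 7 3 6 1 4 / 7 3 6 5 1 4 2

(r1,c5) = 4
(r1,c7) = 6
(r2,c2) = 1
(r2,c3) = 3
(r3,c2) = 4
(r3,c5) = 7
(r3,c6) = 2
(r4,c2) = 5
(r4,c5) = 3
(r5,c2) = 6
(r5,c3) = 4
(r5,c7) = 1
(r6,c4) = 3
(r6,c7) = 4
(r7,c1) = 7
(r7,c4) = 5
(r7,c6) = 4
(r1,c4) = 2
(r1,c6) = 5
(r6,c6) = 1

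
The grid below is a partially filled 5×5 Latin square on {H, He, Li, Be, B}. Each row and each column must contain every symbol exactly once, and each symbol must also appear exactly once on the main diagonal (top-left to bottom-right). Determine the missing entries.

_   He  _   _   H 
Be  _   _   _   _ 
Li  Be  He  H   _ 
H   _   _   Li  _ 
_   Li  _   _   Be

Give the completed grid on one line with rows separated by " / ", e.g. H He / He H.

B He Li Be H / Be H B He Li / Li Be He H B / H B Be Li He / He Li H B Be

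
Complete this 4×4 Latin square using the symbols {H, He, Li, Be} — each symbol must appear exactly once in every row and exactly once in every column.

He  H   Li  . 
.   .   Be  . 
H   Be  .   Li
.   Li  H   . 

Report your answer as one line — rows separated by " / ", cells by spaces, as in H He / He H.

row 1 has {H,He,Li}; column 4 has {Li} — only Be is left for (r1,c4).
row 2 has {Be}; column 1 has {H,He} — only Li is left for (r2,c1).
row 2 has {Li,Be}; column 2 has {H,Li,Be} — only He is left for (r2,c2).
row 2 has {He,Li,Be}; column 4 has {Li,Be} — only H is left for (r2,c4).
row 3 has {H,Li,Be}; column 3 has {H,Li,Be} — only He is left for (r3,c3).
row 4 has {H,Li}; column 1 has {H,He,Li} — only Be is left for (r4,c1).
row 4 has {H,Li,Be}; column 4 has {H,Li,Be} — only He is left for (r4,c4).

He H Li Be / Li He Be H / H Be He Li / Be Li H He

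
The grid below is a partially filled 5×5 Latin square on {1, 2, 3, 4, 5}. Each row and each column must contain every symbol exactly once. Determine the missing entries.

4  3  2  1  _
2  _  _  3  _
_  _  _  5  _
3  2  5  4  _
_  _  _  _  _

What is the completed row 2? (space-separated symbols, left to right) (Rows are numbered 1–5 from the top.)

2 5 1 3 4

Cell (r1,c5): row 1 has {1,2,3,4}; column 5 is empty so far → 5.
Cell (r3,c1): row 3 has {5}; column 1 has {2,3,4} → 1.
Cell (r3,c2): row 3 has {1,5}; column 2 has {2,3} → 4.
Cell (r3,c3): row 3 has {1,4,5}; column 3 has {2,5} → 3.
Cell (r3,c5): row 3 has {1,3,4,5}; column 5 has {5} → 2.
Cell (r4,c5): row 4 has {2,3,4,5}; column 5 has {2,5} → 1.
Cell (r5,c1): row 5 is empty so far; column 1 has {1,2,3,4} → 5.
Cell (r5,c2): row 5 has {5}; column 2 has {2,3,4} → 1.
Cell (r5,c3): row 5 has {1,5}; column 3 has {2,3,5} → 4.
Cell (r5,c4): row 5 has {1,4,5}; column 4 has {1,3,4,5} → 2.
Cell (r5,c5): row 5 has {1,2,4,5}; column 5 has {1,2,5} → 3.
Cell (r2,c2): row 2 has {2,3}; column 2 has {1,2,3,4} → 5.
Cell (r2,c3): row 2 has {2,3,5}; column 3 has {2,3,4,5} → 1.
Cell (r2,c5): row 2 has {1,2,3,5}; column 5 has {1,2,3,5} → 4.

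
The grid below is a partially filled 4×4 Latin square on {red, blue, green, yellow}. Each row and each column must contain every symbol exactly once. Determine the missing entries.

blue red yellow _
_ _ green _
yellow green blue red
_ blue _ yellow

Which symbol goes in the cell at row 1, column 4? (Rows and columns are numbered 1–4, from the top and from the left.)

Cell (r1,c4): row 1 has {red,blue,yellow}; column 4 has {red,yellow} → green.

green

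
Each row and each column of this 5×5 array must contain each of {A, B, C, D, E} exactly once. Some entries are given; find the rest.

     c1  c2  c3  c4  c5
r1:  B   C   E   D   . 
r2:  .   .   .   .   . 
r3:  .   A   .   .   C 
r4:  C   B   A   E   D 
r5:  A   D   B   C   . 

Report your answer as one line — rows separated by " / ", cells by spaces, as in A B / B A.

B C E D A / D E C A B / E A D B C / C B A E D / A D B C E

(r1,c5): row 1 has {B,C,D,E}; column 5 has {C,D}, so it must be A.
(r2,c2): row 2 is empty so far; column 2 has {A,B,C,D}, so it must be E.
(r2,c5): row 2 has {E}; column 5 has {A,C,D}, so it must be B.
(r3,c3): row 3 has {A,C}; column 3 has {A,B,E}, so it must be D.
(r3,c4): row 3 has {A,C,D}; column 4 has {C,D,E}, so it must be B.
(r5,c5): row 5 has {A,B,C,D}; column 5 has {A,B,C,D}, so it must be E.
(r2,c1): row 2 has {B,E}; column 1 has {A,B,C}, so it must be D.
(r2,c3): row 2 has {B,D,E}; column 3 has {A,B,D,E}, so it must be C.
(r2,c4): row 2 has {B,C,D,E}; column 4 has {B,C,D,E}, so it must be A.
(r3,c1): row 3 has {A,B,C,D}; column 1 has {A,B,C,D}, so it must be E.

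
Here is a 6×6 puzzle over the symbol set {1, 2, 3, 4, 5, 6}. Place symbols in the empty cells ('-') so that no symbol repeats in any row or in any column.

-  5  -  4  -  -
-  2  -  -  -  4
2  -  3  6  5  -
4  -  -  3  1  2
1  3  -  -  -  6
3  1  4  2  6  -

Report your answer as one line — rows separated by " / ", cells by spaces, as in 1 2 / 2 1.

6 5 1 4 2 3 / 5 2 6 1 3 4 / 2 4 3 6 5 1 / 4 6 5 3 1 2 / 1 3 2 5 4 6 / 3 1 4 2 6 5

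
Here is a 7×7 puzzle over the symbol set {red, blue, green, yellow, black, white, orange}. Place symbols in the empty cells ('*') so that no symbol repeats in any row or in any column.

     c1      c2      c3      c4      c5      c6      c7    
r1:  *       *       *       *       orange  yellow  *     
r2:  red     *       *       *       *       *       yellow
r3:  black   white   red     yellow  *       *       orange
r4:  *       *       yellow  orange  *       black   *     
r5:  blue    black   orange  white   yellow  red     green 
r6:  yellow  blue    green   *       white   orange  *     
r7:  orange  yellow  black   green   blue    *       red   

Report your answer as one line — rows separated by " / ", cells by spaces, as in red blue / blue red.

At row 3, column 5: row 3 has {red,yellow,black,white,orange}; column 5 has {blue,yellow,white,orange}; that leaves green.
At row 3, column 6: row 3 has {red,green,yellow,black,white,orange}; column 6 has {red,yellow,black,orange}; that leaves blue.
At row 4, column 5: row 4 has {yellow,black,orange}; column 5 has {blue,green,yellow,white,orange}; that leaves red.
At row 6, column 7: row 6 has {blue,green,yellow,white,orange}; column 7 has {red,green,yellow,orange}; that leaves black.
At row 7, column 6: row 7 has {red,blue,green,yellow,black,orange}; column 6 has {red,blue,yellow,black,orange}; that leaves white.
At row 2, column 5: row 2 has {red,yellow}; column 5 has {red,blue,green,yellow,white,orange}; that leaves black.
At row 2, column 6: row 2 has {red,yellow,black}; column 6 has {red,blue,yellow,black,white,orange}; that leaves green.
At row 4, column 2: row 4 has {red,yellow,black,orange}; column 2 has {blue,yellow,black,white}; that leaves green.
At row 6, column 4: row 6 has {blue,green,yellow,black,white,orange}; column 4 has {green,yellow,white,orange}; that leaves red.
At row 1, column 2: row 1 has {yellow,orange}; column 2 has {blue,green,yellow,black,white}; that leaves red.
At row 2, column 2: row 2 has {red,green,yellow,black}; column 2 has {red,blue,green,yellow,black,white}; that leaves orange.
At row 2, column 4: row 2 has {red,green,yellow,black,orange}; column 4 has {red,green,yellow,white,orange}; that leaves blue.
At row 4, column 1: row 4 has {red,green,yellow,black,orange}; column 1 has {red,blue,yellow,black,orange}; that leaves white.
At row 4, column 7: row 4 has {red,green,yellow,black,white,orange}; column 7 has {red,green,yellow,black,orange}; that leaves blue.
At row 1, column 1: row 1 has {red,yellow,orange}; column 1 has {red,blue,yellow,black,white,orange}; that leaves green.
At row 1, column 4: row 1 has {red,green,yellow,orange}; column 4 has {red,blue,green,yellow,white,orange}; that leaves black.
At row 1, column 7: row 1 has {red,green,yellow,black,orange}; column 7 has {red,blue,green,yellow,black,orange}; that leaves white.
At row 2, column 3: row 2 has {red,blue,green,yellow,black,orange}; column 3 has {red,green,yellow,black,orange}; that leaves white.
At row 1, column 3: row 1 has {red,green,yellow,black,white,orange}; column 3 has {red,green,yellow,black,white,orange}; that leaves blue.

green red blue black orange yellow white / red orange white blue black green yellow / black white red yellow green blue orange / white green yellow orange red black blue / blue black orange white yellow red green / yellow blue green red white orange black / orange yellow black green blue white red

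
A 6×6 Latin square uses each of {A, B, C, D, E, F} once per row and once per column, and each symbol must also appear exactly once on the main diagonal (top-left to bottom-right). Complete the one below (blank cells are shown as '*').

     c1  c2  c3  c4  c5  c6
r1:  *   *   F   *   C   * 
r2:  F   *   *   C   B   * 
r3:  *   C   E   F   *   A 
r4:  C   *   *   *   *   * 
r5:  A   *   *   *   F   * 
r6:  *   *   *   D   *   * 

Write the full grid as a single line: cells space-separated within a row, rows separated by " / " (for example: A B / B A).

D E F A C B / F A D C B E / B C E F D A / C D A B E F / A B C E F D / E F B D A C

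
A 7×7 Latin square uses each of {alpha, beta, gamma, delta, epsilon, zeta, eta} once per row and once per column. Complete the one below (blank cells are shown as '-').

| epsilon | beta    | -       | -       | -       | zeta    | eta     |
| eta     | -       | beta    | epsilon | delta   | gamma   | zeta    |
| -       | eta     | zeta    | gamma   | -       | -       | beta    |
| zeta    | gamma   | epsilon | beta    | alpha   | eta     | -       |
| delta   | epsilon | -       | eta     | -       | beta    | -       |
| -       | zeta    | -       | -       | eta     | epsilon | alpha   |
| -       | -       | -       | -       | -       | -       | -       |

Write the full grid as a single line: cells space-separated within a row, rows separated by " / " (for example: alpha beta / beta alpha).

epsilon beta delta alpha gamma zeta eta / eta alpha beta epsilon delta gamma zeta / alpha eta zeta gamma epsilon delta beta / zeta gamma epsilon beta alpha eta delta / delta epsilon alpha eta zeta beta gamma / beta zeta gamma delta eta epsilon alpha / gamma delta eta zeta beta alpha epsilon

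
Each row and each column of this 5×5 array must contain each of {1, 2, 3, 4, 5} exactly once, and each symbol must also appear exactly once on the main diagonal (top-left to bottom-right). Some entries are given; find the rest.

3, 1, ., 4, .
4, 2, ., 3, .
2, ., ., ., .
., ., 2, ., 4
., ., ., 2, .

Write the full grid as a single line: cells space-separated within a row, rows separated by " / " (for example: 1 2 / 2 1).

At row 1, column 3: row 1 has {1,3,4}; column 3 has {2}; that leaves 5.
At row 1, column 5: row 1 has {1,3,4,5}; column 5 has {4}; that leaves 2.
At row 2, column 3: row 2 has {2,3,4}; column 3 has {2,5}; that leaves 1.
At row 2, column 5: row 2 has {1,2,3,4}; column 5 has {2,4}; that leaves 5.
At row 3, column 3: row 3 has {2}; column 3 has {1,2,5}; the diagonal has {2,3}; that leaves 4.
At row 5, column 3: row 5 has {2}; column 3 has {1,2,4,5}; that leaves 3.
At row 5, column 5: row 5 has {2,3}; column 5 has {2,4,5}; the diagonal has {2,3,4}; that leaves 1.
At row 3, column 5: row 3 has {2,4}; column 5 has {1,2,4,5}; that leaves 3.
At row 4, column 4: row 4 has {2,4}; column 4 has {2,3,4}; the diagonal has {1,2,3,4}; that leaves 5.
At row 5, column 1: row 5 has {1,2,3}; column 1 has {2,3,4}; that leaves 5.
At row 5, column 2: row 5 has {1,2,3,5}; column 2 has {1,2}; that leaves 4.
At row 3, column 2: row 3 has {2,3,4}; column 2 has {1,2,4}; that leaves 5.
At row 3, column 4: row 3 has {2,3,4,5}; column 4 has {2,3,4,5}; that leaves 1.
At row 4, column 1: row 4 has {2,4,5}; column 1 has {2,3,4,5}; that leaves 1.
At row 4, column 2: row 4 has {1,2,4,5}; column 2 has {1,2,4,5}; that leaves 3.

3 1 5 4 2 / 4 2 1 3 5 / 2 5 4 1 3 / 1 3 2 5 4 / 5 4 3 2 1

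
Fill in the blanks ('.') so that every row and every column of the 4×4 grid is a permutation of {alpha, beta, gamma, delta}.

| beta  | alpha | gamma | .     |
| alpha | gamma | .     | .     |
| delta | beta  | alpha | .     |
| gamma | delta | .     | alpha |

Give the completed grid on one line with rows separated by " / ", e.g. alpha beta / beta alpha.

beta alpha gamma delta / alpha gamma delta beta / delta beta alpha gamma / gamma delta beta alpha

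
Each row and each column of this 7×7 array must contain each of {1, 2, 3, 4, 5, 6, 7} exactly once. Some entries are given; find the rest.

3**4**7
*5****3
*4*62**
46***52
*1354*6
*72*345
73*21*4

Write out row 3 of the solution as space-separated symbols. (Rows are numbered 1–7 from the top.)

5 4 7 6 2 3 1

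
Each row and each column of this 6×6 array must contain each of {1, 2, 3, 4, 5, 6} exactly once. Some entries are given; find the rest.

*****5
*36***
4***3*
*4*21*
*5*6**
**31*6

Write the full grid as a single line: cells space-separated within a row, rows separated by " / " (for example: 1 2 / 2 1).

2 1 4 3 6 5 / 1 3 6 4 5 2 / 4 6 2 5 3 1 / 6 4 5 2 1 3 / 3 5 1 6 2 4 / 5 2 3 1 4 6

At row 3, column 4: row 3 has {3,4}; column 4 has {1,2,6}; that leaves 5.
At row 4, column 3: row 4 has {1,2,4}; column 3 has {3,6}; that leaves 5.
At row 4, column 6: row 4 has {1,2,4,5}; column 6 has {5,6}; that leaves 3.
At row 6, column 2: row 6 has {1,3,6}; column 2 has {3,4,5}; that leaves 2.
At row 2, column 4: row 2 has {3,6}; column 4 has {1,2,5,6}; that leaves 4.
At row 4, column 1: row 4 has {1,2,3,4,5}; column 1 has {4}; that leaves 6.
At row 6, column 1: row 6 has {1,2,3,6}; column 1 has {4,6}; that leaves 5.
At row 6, column 5: row 6 has {1,2,3,5,6}; column 5 has {1,3}; that leaves 4.
At row 1, column 4: row 1 has {5}; column 4 has {1,2,4,5,6}; that leaves 3.
At row 5, column 5: row 5 has {5,6}; column 5 has {1,3,4}; that leaves 2.
At row 1, column 5: row 1 has {3,5}; column 5 has {1,2,3,4}; that leaves 6.
At row 2, column 5: row 2 has {3,4,6}; column 5 has {1,2,3,4,6}; that leaves 5.
At row 1, column 2: row 1 has {3,5,6}; column 2 has {2,3,4,5}; that leaves 1.
At row 3, column 2: row 3 has {3,4,5}; column 2 has {1,2,3,4,5}; that leaves 6.
At row 1, column 1: row 1 has {1,3,5,6}; column 1 has {4,5,6}; that leaves 2.
At row 1, column 3: row 1 has {1,2,3,5,6}; column 3 has {3,5,6}; that leaves 4.
At row 2, column 1: row 2 has {3,4,5,6}; column 1 has {2,4,5,6}; that leaves 1.
At row 2, column 6: row 2 has {1,3,4,5,6}; column 6 has {3,5,6}; that leaves 2.
At row 3, column 6: row 3 has {3,4,5,6}; column 6 has {2,3,5,6}; that leaves 1.
At row 5, column 1: row 5 has {2,5,6}; column 1 has {1,2,4,5,6}; that leaves 3.
At row 5, column 3: row 5 has {2,3,5,6}; column 3 has {3,4,5,6}; that leaves 1.
At row 5, column 6: row 5 has {1,2,3,5,6}; column 6 has {1,2,3,5,6}; that leaves 4.
At row 3, column 3: row 3 has {1,3,4,5,6}; column 3 has {1,3,4,5,6}; that leaves 2.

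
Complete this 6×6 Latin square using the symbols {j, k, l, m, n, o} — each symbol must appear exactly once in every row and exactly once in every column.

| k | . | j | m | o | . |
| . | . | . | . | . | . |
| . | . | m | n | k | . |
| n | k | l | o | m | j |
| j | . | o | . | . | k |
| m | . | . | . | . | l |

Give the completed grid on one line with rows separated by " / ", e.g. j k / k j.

k l j m o n / o n k j l m / l j m n k o / n k l o m j / j m o l n k / m o n k j l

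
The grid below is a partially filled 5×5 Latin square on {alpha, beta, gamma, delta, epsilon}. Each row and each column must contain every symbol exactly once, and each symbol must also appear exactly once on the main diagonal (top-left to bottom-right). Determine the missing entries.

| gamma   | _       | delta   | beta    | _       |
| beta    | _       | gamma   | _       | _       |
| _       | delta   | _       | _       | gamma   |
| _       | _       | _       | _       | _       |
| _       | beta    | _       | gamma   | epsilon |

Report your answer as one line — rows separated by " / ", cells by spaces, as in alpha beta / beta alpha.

row 1 has {beta,gamma,delta}; column 5 has {gamma,epsilon} — only alpha is left for (r1,c5).
row 2 has {beta,gamma}; column 2 has {beta,delta}; the diagonal has {gamma,epsilon} — only alpha is left for (r2,c2).
row 2 has {alpha,beta,gamma}; column 5 has {alpha,gamma,epsilon} — only delta is left for (r2,c5).
row 3 has {gamma,delta}; column 3 has {gamma,delta}; the diagonal has {alpha,gamma,epsilon} — only beta is left for (r3,c3).
row 4 is empty so far; column 4 has {beta,gamma}; the diagonal has {alpha,beta,gamma,epsilon} — only delta is left for (r4,c4).
row 4 has {delta}; column 5 has {alpha,gamma,delta,epsilon} — only beta is left for (r4,c5).
row 5 has {beta,gamma,epsilon}; column 3 has {beta,gamma,delta} — only alpha is left for (r5,c3).
row 1 has {alpha,beta,gamma,delta}; column 2 has {alpha,beta,delta} — only epsilon is left for (r1,c2).
row 2 has {alpha,beta,gamma,delta}; column 4 has {beta,gamma,delta} — only epsilon is left for (r2,c4).
row 3 has {beta,gamma,delta}; column 4 has {beta,gamma,delta,epsilon} — only alpha is left for (r3,c4).
row 4 has {beta,delta}; column 2 has {alpha,beta,delta,epsilon} — only gamma is left for (r4,c2).
row 4 has {beta,gamma,delta}; column 3 has {alpha,beta,gamma,delta} — only epsilon is left for (r4,c3).
row 5 has {alpha,beta,gamma,epsilon}; column 1 has {beta,gamma} — only delta is left for (r5,c1).
row 3 has {alpha,beta,gamma,delta}; column 1 has {beta,gamma,delta} — only epsilon is left for (r3,c1).
row 4 has {beta,gamma,delta,epsilon}; column 1 has {beta,gamma,delta,epsilon} — only alpha is left for (r4,c1).

gamma epsilon delta beta alpha / beta alpha gamma epsilon delta / epsilon delta beta alpha gamma / alpha gamma epsilon delta beta / delta beta alpha gamma epsilon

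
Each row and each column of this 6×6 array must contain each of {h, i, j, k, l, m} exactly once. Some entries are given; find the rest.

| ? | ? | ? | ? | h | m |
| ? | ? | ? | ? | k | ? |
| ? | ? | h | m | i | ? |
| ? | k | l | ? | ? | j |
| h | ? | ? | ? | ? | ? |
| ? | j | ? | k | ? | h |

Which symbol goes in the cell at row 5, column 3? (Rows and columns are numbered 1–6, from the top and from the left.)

k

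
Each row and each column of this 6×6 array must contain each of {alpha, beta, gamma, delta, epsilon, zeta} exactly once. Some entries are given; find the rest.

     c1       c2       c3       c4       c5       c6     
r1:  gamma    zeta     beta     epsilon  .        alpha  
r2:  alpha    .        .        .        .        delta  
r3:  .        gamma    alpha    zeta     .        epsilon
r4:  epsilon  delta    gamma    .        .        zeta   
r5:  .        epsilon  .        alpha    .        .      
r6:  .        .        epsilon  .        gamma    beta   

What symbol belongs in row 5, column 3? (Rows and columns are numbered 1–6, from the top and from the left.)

delta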